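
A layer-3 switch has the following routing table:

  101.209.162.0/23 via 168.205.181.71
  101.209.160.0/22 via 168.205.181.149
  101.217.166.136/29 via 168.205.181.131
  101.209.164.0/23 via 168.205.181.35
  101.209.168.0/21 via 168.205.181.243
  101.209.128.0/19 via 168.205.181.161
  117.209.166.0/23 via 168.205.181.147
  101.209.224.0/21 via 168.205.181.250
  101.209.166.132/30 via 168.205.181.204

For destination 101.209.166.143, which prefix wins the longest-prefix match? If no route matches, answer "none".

none

101.209.166.143 is outside every listed prefix and there is no default route.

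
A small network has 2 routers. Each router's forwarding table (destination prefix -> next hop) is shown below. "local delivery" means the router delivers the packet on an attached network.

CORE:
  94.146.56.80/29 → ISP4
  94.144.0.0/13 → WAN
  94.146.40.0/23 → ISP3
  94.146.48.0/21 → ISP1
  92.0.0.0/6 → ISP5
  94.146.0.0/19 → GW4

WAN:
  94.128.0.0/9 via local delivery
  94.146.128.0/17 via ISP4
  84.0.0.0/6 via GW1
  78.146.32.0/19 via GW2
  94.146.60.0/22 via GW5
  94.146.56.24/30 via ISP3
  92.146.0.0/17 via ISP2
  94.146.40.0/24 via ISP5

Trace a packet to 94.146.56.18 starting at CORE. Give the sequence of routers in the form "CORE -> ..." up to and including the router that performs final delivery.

CORE -> WAN

At CORE: longest match for 94.146.56.18 is 94.144.0.0/13 -> WAN
At WAN: longest match for 94.146.56.18 is 94.128.0.0/9 -> local delivery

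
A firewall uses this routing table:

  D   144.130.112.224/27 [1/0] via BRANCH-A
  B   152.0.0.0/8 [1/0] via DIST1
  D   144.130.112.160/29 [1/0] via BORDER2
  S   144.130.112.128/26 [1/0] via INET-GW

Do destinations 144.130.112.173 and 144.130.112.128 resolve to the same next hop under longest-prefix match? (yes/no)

yes

144.130.112.173: longest match 144.130.112.128/26 -> INET-GW
144.130.112.128: longest match 144.130.112.128/26 -> INET-GW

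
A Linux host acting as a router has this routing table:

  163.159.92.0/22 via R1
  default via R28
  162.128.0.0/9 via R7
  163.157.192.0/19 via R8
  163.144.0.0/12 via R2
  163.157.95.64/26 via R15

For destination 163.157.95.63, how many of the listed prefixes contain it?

2

Prefixes containing 163.157.95.63:
  0.0.0.0/0 (default, matches everything)
  163.144.0.0/12 (163.144.0.0 - 163.159.255.255)
Total matching entries: 2.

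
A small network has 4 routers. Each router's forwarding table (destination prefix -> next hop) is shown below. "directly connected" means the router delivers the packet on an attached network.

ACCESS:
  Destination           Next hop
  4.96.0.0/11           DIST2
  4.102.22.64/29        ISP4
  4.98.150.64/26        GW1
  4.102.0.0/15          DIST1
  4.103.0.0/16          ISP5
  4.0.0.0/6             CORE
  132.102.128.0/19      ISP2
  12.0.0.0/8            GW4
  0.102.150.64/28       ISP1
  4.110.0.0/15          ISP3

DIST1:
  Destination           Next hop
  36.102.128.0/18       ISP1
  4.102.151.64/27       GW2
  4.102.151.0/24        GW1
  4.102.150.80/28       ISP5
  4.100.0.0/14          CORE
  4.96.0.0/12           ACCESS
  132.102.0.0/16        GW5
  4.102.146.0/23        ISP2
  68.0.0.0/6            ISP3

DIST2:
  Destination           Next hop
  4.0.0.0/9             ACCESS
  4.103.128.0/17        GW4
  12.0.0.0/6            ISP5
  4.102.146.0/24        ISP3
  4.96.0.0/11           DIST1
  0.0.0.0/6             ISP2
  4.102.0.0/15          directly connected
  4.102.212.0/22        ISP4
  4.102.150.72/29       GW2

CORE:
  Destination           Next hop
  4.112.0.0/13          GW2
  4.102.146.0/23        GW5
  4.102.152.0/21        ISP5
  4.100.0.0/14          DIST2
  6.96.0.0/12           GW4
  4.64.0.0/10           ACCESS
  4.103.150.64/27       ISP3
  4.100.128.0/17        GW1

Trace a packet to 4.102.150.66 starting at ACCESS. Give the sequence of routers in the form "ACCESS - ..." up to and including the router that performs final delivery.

ACCESS - DIST1 - CORE - DIST2

At ACCESS: longest match for 4.102.150.66 is 4.102.0.0/15 -> DIST1
At DIST1: longest match for 4.102.150.66 is 4.100.0.0/14 -> CORE
At CORE: longest match for 4.102.150.66 is 4.100.0.0/14 -> DIST2
At DIST2: longest match for 4.102.150.66 is 4.102.0.0/15 -> directly connected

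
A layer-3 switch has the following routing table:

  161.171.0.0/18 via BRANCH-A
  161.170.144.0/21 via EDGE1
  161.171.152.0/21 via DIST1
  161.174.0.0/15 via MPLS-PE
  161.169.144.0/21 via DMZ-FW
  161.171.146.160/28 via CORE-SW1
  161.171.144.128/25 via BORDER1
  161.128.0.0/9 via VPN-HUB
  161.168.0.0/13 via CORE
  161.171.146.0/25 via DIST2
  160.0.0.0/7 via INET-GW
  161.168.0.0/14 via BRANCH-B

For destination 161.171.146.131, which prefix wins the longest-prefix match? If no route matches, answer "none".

161.168.0.0/14

Entries matching 161.171.146.131:
  160.0.0.0/7 (160.0.0.0 - 161.255.255.255)
  161.128.0.0/9 (161.128.0.0 - 161.255.255.255)
  161.168.0.0/13 (161.168.0.0 - 161.175.255.255)
  161.168.0.0/14 (161.168.0.0 - 161.171.255.255)
Most specific is 161.168.0.0/14.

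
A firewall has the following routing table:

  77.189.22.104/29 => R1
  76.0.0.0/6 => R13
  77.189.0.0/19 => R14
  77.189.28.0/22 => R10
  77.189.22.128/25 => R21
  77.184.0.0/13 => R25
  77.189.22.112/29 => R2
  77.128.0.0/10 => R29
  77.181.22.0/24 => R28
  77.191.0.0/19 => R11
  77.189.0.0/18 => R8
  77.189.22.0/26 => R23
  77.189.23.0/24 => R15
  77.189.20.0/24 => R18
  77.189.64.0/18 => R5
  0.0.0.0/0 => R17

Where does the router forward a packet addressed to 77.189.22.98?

Routes whose prefix contains 77.189.22.98:
  0.0.0.0/0 (default, matches everything) -> R17
  76.0.0.0/6 (76.0.0.0 - 79.255.255.255) -> R13
  77.128.0.0/10 (77.128.0.0 - 77.191.255.255) -> R29
  77.184.0.0/13 (77.184.0.0 - 77.191.255.255) -> R25
  77.189.0.0/18 (77.189.0.0 - 77.189.63.255) -> R8
  77.189.0.0/19 (77.189.0.0 - 77.189.31.255) -> R14
More-specific entries that do NOT match:
  77.189.22.104/29 (77.189.22.104 - 77.189.22.111) does not contain 77.189.22.98
  77.189.22.112/29 (77.189.22.112 - 77.189.22.119) does not contain 77.189.22.98
  77.189.22.0/26 (77.189.22.0 - 77.189.22.63) does not contain 77.189.22.98
  77.189.22.128/25 (77.189.22.128 - 77.189.22.255) does not contain 77.189.22.98
  77.181.22.0/24 (77.181.22.0 - 77.181.22.255) does not contain 77.189.22.98
  77.189.23.0/24 (77.189.23.0 - 77.189.23.255) does not contain 77.189.22.98
  77.189.20.0/24 (77.189.20.0 - 77.189.20.255) does not contain 77.189.22.98
  77.189.28.0/22 (77.189.28.0 - 77.189.31.255) does not contain 77.189.22.98
Longest matching prefix is /19 -> next hop R14.

R14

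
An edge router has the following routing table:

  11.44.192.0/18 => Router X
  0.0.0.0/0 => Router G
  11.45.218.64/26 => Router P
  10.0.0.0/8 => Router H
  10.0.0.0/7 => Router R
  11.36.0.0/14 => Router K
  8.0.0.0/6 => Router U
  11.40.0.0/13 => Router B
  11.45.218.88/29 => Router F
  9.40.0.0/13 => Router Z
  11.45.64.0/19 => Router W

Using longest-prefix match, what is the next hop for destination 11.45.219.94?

Router B

Routes whose prefix contains 11.45.219.94:
  0.0.0.0/0 (default, matches everything) -> Router G
  8.0.0.0/6 (8.0.0.0 - 11.255.255.255) -> Router U
  10.0.0.0/7 (10.0.0.0 - 11.255.255.255) -> Router R
  11.40.0.0/13 (11.40.0.0 - 11.47.255.255) -> Router B
More-specific entries that do NOT match:
  11.45.218.88/29 (11.45.218.88 - 11.45.218.95) does not contain 11.45.219.94
  11.45.218.64/26 (11.45.218.64 - 11.45.218.127) does not contain 11.45.219.94
  11.45.64.0/19 (11.45.64.0 - 11.45.95.255) does not contain 11.45.219.94
  11.44.192.0/18 (11.44.192.0 - 11.44.255.255) does not contain 11.45.219.94
  11.36.0.0/14 (11.36.0.0 - 11.39.255.255) does not contain 11.45.219.94
Longest matching prefix is /13 -> next hop Router B.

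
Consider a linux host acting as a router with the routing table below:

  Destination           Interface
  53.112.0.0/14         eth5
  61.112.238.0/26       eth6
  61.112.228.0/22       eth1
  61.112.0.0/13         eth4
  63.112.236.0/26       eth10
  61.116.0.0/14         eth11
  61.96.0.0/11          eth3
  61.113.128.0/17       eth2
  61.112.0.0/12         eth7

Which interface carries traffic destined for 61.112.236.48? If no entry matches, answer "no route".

eth4

Routes whose prefix contains 61.112.236.48:
  61.96.0.0/11 (61.96.0.0 - 61.127.255.255) -> eth3
  61.112.0.0/12 (61.112.0.0 - 61.127.255.255) -> eth7
  61.112.0.0/13 (61.112.0.0 - 61.119.255.255) -> eth4
More-specific entries that do NOT match:
  61.112.238.0/26 (61.112.238.0 - 61.112.238.63) does not contain 61.112.236.48
  63.112.236.0/26 (63.112.236.0 - 63.112.236.63) does not contain 61.112.236.48
  61.112.228.0/22 (61.112.228.0 - 61.112.231.255) does not contain 61.112.236.48
  61.113.128.0/17 (61.113.128.0 - 61.113.255.255) does not contain 61.112.236.48
  53.112.0.0/14 (53.112.0.0 - 53.115.255.255) does not contain 61.112.236.48
  61.116.0.0/14 (61.116.0.0 - 61.119.255.255) does not contain 61.112.236.48
Longest matching prefix is /13 -> interface eth4.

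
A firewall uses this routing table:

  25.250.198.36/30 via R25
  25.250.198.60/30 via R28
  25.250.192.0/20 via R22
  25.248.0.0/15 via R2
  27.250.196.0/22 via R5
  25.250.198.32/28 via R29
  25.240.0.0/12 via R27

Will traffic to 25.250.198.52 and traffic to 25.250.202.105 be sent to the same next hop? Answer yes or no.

25.250.198.52: longest match 25.250.192.0/20 -> R22
25.250.202.105: longest match 25.250.192.0/20 -> R22

yes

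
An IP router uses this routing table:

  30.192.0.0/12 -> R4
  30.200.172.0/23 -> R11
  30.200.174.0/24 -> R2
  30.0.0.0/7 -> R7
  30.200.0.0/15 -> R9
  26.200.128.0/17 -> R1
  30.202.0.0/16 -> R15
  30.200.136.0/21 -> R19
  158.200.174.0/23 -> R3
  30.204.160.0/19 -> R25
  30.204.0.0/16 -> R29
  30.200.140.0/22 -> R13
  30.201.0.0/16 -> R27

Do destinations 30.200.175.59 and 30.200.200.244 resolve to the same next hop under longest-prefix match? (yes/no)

yes

30.200.175.59: longest match 30.200.0.0/15 -> R9
30.200.200.244: longest match 30.200.0.0/15 -> R9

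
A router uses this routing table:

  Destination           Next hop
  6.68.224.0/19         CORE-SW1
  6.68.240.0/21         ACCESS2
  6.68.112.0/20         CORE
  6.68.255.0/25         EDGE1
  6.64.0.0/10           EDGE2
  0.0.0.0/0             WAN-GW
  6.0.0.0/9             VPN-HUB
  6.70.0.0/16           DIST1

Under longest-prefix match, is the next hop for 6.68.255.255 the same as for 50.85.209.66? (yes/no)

6.68.255.255: longest match 6.68.224.0/19 -> CORE-SW1
50.85.209.66: longest match 0.0.0.0/0 -> WAN-GW

no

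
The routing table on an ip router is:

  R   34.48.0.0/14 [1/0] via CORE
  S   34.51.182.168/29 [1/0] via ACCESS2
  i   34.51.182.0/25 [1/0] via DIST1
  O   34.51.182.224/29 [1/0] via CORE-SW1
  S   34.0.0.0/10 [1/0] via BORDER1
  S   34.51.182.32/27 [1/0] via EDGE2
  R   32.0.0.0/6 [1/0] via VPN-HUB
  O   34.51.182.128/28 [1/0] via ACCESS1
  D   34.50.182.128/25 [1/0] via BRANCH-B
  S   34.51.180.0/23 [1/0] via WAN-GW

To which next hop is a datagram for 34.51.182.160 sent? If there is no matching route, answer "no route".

CORE

Routes whose prefix contains 34.51.182.160:
  32.0.0.0/6 (32.0.0.0 - 35.255.255.255) -> VPN-HUB
  34.0.0.0/10 (34.0.0.0 - 34.63.255.255) -> BORDER1
  34.48.0.0/14 (34.48.0.0 - 34.51.255.255) -> CORE
More-specific entries that do NOT match:
  34.51.182.168/29 (34.51.182.168 - 34.51.182.175) does not contain 34.51.182.160
  34.51.182.224/29 (34.51.182.224 - 34.51.182.231) does not contain 34.51.182.160
  34.51.182.128/28 (34.51.182.128 - 34.51.182.143) does not contain 34.51.182.160
  34.51.182.32/27 (34.51.182.32 - 34.51.182.63) does not contain 34.51.182.160
  34.51.182.0/25 (34.51.182.0 - 34.51.182.127) does not contain 34.51.182.160
  34.50.182.128/25 (34.50.182.128 - 34.50.182.255) does not contain 34.51.182.160
  34.51.180.0/23 (34.51.180.0 - 34.51.181.255) does not contain 34.51.182.160
Longest matching prefix is /14 -> next hop CORE.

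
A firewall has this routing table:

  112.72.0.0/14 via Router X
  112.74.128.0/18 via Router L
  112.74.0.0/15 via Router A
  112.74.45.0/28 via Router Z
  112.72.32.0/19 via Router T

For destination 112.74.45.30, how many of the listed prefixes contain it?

Prefixes containing 112.74.45.30:
  112.72.0.0/14 (112.72.0.0 - 112.75.255.255)
  112.74.0.0/15 (112.74.0.0 - 112.75.255.255)
Total matching entries: 2.

2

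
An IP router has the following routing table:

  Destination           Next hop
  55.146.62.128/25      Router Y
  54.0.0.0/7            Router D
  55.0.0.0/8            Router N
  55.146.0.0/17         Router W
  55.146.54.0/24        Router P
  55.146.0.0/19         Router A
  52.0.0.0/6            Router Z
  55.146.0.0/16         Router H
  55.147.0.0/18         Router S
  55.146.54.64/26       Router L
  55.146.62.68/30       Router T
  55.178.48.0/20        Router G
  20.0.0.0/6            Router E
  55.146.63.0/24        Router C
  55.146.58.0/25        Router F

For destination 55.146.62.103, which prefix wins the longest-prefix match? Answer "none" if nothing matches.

Entries matching 55.146.62.103:
  52.0.0.0/6 (52.0.0.0 - 55.255.255.255)
  54.0.0.0/7 (54.0.0.0 - 55.255.255.255)
  55.0.0.0/8 (55.0.0.0 - 55.255.255.255)
  55.146.0.0/16 (55.146.0.0 - 55.146.255.255)
  55.146.0.0/17 (55.146.0.0 - 55.146.127.255)
Most specific is 55.146.0.0/17.

55.146.0.0/17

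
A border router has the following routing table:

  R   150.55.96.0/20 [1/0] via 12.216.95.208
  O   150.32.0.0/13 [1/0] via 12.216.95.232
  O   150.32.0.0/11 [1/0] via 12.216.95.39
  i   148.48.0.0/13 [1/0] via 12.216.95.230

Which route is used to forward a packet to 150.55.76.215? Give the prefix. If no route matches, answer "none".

150.32.0.0/11

Entries matching 150.55.76.215:
  150.32.0.0/11 (150.32.0.0 - 150.63.255.255)
Most specific is 150.32.0.0/11.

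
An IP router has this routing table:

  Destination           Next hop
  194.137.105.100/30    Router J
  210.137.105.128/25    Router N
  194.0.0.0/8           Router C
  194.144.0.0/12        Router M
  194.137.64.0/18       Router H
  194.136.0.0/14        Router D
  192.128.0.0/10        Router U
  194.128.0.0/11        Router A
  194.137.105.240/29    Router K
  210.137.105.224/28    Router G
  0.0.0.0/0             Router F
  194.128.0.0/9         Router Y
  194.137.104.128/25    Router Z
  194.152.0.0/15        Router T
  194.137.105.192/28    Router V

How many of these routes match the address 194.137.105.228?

Prefixes containing 194.137.105.228:
  0.0.0.0/0 (default, matches everything)
  194.0.0.0/8 (194.0.0.0 - 194.255.255.255)
  194.128.0.0/9 (194.128.0.0 - 194.255.255.255)
  194.128.0.0/11 (194.128.0.0 - 194.159.255.255)
  194.136.0.0/14 (194.136.0.0 - 194.139.255.255)
  194.137.64.0/18 (194.137.64.0 - 194.137.127.255)
Total matching entries: 6.

6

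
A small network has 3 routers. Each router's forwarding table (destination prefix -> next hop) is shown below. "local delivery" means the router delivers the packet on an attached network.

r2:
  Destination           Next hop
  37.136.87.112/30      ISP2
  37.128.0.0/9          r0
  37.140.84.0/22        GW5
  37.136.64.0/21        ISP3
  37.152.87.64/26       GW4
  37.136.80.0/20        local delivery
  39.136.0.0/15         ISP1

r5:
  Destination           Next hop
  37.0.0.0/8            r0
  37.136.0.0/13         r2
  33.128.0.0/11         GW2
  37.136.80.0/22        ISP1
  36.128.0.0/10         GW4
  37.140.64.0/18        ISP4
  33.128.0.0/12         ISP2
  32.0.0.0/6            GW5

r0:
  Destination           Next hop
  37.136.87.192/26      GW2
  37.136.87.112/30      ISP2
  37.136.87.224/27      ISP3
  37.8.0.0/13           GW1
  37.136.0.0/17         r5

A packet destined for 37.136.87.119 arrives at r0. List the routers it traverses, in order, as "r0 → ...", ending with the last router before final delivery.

r0 → r5 → r2

At r0: longest match for 37.136.87.119 is 37.136.0.0/17 -> r5
At r5: longest match for 37.136.87.119 is 37.136.0.0/13 -> r2
At r2: longest match for 37.136.87.119 is 37.136.80.0/20 -> local delivery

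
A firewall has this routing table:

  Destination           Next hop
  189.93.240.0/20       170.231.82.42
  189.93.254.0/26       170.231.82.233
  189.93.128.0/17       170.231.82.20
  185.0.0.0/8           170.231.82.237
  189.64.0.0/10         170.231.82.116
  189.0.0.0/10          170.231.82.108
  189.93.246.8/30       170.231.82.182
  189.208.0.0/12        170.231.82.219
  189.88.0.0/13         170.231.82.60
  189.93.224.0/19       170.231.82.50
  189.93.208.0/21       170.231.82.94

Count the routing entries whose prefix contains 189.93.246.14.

Prefixes containing 189.93.246.14:
  189.64.0.0/10 (189.64.0.0 - 189.127.255.255)
  189.88.0.0/13 (189.88.0.0 - 189.95.255.255)
  189.93.128.0/17 (189.93.128.0 - 189.93.255.255)
  189.93.224.0/19 (189.93.224.0 - 189.93.255.255)
  189.93.240.0/20 (189.93.240.0 - 189.93.255.255)
Total matching entries: 5.

5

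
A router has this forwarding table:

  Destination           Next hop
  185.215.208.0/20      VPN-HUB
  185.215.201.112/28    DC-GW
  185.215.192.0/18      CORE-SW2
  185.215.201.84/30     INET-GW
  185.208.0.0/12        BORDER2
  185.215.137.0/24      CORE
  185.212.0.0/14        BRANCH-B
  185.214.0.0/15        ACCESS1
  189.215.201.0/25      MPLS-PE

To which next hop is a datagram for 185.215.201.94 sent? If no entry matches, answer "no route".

Routes whose prefix contains 185.215.201.94:
  185.208.0.0/12 (185.208.0.0 - 185.223.255.255) -> BORDER2
  185.212.0.0/14 (185.212.0.0 - 185.215.255.255) -> BRANCH-B
  185.214.0.0/15 (185.214.0.0 - 185.215.255.255) -> ACCESS1
  185.215.192.0/18 (185.215.192.0 - 185.215.255.255) -> CORE-SW2
More-specific entries that do NOT match:
  185.215.201.84/30 (185.215.201.84 - 185.215.201.87) does not contain 185.215.201.94
  185.215.201.112/28 (185.215.201.112 - 185.215.201.127) does not contain 185.215.201.94
  189.215.201.0/25 (189.215.201.0 - 189.215.201.127) does not contain 185.215.201.94
  185.215.137.0/24 (185.215.137.0 - 185.215.137.255) does not contain 185.215.201.94
  185.215.208.0/20 (185.215.208.0 - 185.215.223.255) does not contain 185.215.201.94
Longest matching prefix is /18 -> next hop CORE-SW2.

CORE-SW2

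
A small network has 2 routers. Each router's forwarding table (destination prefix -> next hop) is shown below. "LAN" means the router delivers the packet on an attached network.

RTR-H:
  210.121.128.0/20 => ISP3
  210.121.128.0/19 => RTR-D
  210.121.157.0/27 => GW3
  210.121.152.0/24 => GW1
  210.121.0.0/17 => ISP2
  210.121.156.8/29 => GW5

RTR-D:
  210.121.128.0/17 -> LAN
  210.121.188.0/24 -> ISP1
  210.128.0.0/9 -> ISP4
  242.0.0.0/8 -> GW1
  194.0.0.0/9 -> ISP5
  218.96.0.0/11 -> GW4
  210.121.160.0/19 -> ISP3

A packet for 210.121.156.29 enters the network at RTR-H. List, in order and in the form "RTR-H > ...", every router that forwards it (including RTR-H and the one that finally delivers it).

RTR-H > RTR-D

At RTR-H: longest match for 210.121.156.29 is 210.121.128.0/19 -> RTR-D
At RTR-D: longest match for 210.121.156.29 is 210.121.128.0/17 -> LAN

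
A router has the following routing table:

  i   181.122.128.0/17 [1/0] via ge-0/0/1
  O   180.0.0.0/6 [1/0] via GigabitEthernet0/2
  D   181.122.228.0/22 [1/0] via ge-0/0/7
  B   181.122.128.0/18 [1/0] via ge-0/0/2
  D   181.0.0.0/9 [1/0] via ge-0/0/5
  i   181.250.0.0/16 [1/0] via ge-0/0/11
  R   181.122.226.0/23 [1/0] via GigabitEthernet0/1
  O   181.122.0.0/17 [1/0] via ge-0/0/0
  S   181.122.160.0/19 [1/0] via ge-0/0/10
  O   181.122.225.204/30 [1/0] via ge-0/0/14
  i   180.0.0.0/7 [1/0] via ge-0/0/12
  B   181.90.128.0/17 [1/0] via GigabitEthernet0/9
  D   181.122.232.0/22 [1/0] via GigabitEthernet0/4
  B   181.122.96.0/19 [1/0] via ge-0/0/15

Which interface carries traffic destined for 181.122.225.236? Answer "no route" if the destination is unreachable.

ge-0/0/1

Routes whose prefix contains 181.122.225.236:
  180.0.0.0/6 (180.0.0.0 - 183.255.255.255) -> GigabitEthernet0/2
  180.0.0.0/7 (180.0.0.0 - 181.255.255.255) -> ge-0/0/12
  181.0.0.0/9 (181.0.0.0 - 181.127.255.255) -> ge-0/0/5
  181.122.128.0/17 (181.122.128.0 - 181.122.255.255) -> ge-0/0/1
More-specific entries that do NOT match:
  181.122.225.204/30 (181.122.225.204 - 181.122.225.207) does not contain 181.122.225.236
  181.122.226.0/23 (181.122.226.0 - 181.122.227.255) does not contain 181.122.225.236
  181.122.228.0/22 (181.122.228.0 - 181.122.231.255) does not contain 181.122.225.236
  181.122.232.0/22 (181.122.232.0 - 181.122.235.255) does not contain 181.122.225.236
  181.122.160.0/19 (181.122.160.0 - 181.122.191.255) does not contain 181.122.225.236
  181.122.96.0/19 (181.122.96.0 - 181.122.127.255) does not contain 181.122.225.236
  181.122.128.0/18 (181.122.128.0 - 181.122.191.255) does not contain 181.122.225.236
Longest matching prefix is /17 -> interface ge-0/0/1.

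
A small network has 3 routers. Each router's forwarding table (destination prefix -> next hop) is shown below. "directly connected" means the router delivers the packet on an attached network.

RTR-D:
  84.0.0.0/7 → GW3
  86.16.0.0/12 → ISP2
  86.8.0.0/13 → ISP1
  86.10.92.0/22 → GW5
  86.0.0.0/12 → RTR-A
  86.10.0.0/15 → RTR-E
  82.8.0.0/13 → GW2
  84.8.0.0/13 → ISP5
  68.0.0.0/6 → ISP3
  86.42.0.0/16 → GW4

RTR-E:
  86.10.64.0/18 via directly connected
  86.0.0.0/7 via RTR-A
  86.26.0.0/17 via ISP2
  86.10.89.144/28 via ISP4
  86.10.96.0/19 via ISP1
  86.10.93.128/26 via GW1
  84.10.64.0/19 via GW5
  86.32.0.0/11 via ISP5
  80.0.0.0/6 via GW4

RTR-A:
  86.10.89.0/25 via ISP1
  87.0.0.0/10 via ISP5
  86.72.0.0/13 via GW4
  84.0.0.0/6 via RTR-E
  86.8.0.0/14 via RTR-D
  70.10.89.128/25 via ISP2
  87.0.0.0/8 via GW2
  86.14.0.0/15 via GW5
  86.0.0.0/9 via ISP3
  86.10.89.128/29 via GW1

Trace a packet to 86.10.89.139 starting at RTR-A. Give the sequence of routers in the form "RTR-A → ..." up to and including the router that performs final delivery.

RTR-A → RTR-D → RTR-E

At RTR-A: longest match for 86.10.89.139 is 86.8.0.0/14 -> RTR-D
At RTR-D: longest match for 86.10.89.139 is 86.10.0.0/15 -> RTR-E
At RTR-E: longest match for 86.10.89.139 is 86.10.64.0/18 -> directly connected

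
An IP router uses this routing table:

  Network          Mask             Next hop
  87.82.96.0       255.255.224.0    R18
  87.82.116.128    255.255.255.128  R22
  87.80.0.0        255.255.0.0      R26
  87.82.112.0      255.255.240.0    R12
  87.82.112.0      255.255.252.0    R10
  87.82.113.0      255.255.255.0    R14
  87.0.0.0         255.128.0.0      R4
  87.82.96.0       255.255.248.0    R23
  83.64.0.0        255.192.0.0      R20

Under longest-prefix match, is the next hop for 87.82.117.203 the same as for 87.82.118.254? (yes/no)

yes

87.82.117.203: longest match 87.82.112.0/20 -> R12
87.82.118.254: longest match 87.82.112.0/20 -> R12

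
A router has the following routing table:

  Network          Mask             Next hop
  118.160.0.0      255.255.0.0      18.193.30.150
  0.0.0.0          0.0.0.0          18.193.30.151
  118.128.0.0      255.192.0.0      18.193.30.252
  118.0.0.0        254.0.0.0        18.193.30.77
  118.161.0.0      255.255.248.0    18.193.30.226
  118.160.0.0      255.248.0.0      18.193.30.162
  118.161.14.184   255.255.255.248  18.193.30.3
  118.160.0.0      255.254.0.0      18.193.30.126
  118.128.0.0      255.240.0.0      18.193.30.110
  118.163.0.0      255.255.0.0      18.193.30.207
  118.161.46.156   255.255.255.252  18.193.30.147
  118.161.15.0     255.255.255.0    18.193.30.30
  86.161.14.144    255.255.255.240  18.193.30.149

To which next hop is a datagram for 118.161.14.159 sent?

Routes whose prefix contains 118.161.14.159:
  0.0.0.0/0 (default, matches everything) -> 18.193.30.151
  118.0.0.0/7 (118.0.0.0 - 119.255.255.255) -> 18.193.30.77
  118.128.0.0/10 (118.128.0.0 - 118.191.255.255) -> 18.193.30.252
  118.160.0.0/13 (118.160.0.0 - 118.167.255.255) -> 18.193.30.162
  118.160.0.0/15 (118.160.0.0 - 118.161.255.255) -> 18.193.30.126
More-specific entries that do NOT match:
  118.161.46.156/30 (118.161.46.156 - 118.161.46.159) does not contain 118.161.14.159
  118.161.14.184/29 (118.161.14.184 - 118.161.14.191) does not contain 118.161.14.159
  86.161.14.144/28 (86.161.14.144 - 86.161.14.159) does not contain 118.161.14.159
  118.161.15.0/24 (118.161.15.0 - 118.161.15.255) does not contain 118.161.14.159
  118.161.0.0/21 (118.161.0.0 - 118.161.7.255) does not contain 118.161.14.159
  118.160.0.0/16 (118.160.0.0 - 118.160.255.255) does not contain 118.161.14.159
  118.163.0.0/16 (118.163.0.0 - 118.163.255.255) does not contain 118.161.14.159
Longest matching prefix is /15 -> next hop 18.193.30.126.

18.193.30.126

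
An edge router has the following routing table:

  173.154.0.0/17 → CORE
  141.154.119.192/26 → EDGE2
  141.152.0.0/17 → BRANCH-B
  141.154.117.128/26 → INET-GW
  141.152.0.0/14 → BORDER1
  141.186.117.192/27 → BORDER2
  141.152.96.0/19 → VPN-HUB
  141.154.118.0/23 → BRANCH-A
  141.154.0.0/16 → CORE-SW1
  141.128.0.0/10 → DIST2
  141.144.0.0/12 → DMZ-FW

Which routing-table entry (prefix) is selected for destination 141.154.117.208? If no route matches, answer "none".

141.154.0.0/16

Entries matching 141.154.117.208:
  141.128.0.0/10 (141.128.0.0 - 141.191.255.255)
  141.144.0.0/12 (141.144.0.0 - 141.159.255.255)
  141.152.0.0/14 (141.152.0.0 - 141.155.255.255)
  141.154.0.0/16 (141.154.0.0 - 141.154.255.255)
Most specific is 141.154.0.0/16.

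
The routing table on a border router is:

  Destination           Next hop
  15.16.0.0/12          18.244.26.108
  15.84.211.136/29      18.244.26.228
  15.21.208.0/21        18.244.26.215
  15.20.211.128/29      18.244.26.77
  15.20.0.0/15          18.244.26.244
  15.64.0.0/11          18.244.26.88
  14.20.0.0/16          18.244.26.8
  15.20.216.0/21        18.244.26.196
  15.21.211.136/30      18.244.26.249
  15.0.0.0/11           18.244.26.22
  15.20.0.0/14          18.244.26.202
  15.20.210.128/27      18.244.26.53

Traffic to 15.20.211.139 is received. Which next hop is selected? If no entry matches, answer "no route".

18.244.26.244

Routes whose prefix contains 15.20.211.139:
  15.0.0.0/11 (15.0.0.0 - 15.31.255.255) -> 18.244.26.22
  15.16.0.0/12 (15.16.0.0 - 15.31.255.255) -> 18.244.26.108
  15.20.0.0/14 (15.20.0.0 - 15.23.255.255) -> 18.244.26.202
  15.20.0.0/15 (15.20.0.0 - 15.21.255.255) -> 18.244.26.244
More-specific entries that do NOT match:
  15.21.211.136/30 (15.21.211.136 - 15.21.211.139) does not contain 15.20.211.139
  15.84.211.136/29 (15.84.211.136 - 15.84.211.143) does not contain 15.20.211.139
  15.20.211.128/29 (15.20.211.128 - 15.20.211.135) does not contain 15.20.211.139
  15.20.210.128/27 (15.20.210.128 - 15.20.210.159) does not contain 15.20.211.139
  15.21.208.0/21 (15.21.208.0 - 15.21.215.255) does not contain 15.20.211.139
  15.20.216.0/21 (15.20.216.0 - 15.20.223.255) does not contain 15.20.211.139
  14.20.0.0/16 (14.20.0.0 - 14.20.255.255) does not contain 15.20.211.139
Longest matching prefix is /15 -> next hop 18.244.26.244.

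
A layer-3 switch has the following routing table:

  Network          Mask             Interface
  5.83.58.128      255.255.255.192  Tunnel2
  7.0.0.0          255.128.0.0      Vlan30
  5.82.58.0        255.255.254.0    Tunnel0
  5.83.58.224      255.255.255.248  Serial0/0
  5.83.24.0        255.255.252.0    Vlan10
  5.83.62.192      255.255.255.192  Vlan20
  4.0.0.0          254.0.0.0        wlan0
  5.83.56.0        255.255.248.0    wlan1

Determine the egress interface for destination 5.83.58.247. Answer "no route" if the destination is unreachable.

wlan1

Routes whose prefix contains 5.83.58.247:
  4.0.0.0/7 (4.0.0.0 - 5.255.255.255) -> wlan0
  5.83.56.0/21 (5.83.56.0 - 5.83.63.255) -> wlan1
More-specific entries that do NOT match:
  5.83.58.224/29 (5.83.58.224 - 5.83.58.231) does not contain 5.83.58.247
  5.83.58.128/26 (5.83.58.128 - 5.83.58.191) does not contain 5.83.58.247
  5.83.62.192/26 (5.83.62.192 - 5.83.62.255) does not contain 5.83.58.247
  5.82.58.0/23 (5.82.58.0 - 5.82.59.255) does not contain 5.83.58.247
  5.83.24.0/22 (5.83.24.0 - 5.83.27.255) does not contain 5.83.58.247
Longest matching prefix is /21 -> interface wlan1.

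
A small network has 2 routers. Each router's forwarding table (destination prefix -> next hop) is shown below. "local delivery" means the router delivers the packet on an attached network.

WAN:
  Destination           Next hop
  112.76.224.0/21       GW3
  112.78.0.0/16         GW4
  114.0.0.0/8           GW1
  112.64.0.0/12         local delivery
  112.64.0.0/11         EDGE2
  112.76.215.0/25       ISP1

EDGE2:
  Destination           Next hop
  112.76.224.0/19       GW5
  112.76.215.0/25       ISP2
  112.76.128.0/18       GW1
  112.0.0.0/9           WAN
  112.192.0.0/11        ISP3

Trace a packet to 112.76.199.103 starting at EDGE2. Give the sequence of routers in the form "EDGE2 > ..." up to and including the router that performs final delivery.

EDGE2 > WAN

At EDGE2: longest match for 112.76.199.103 is 112.0.0.0/9 -> WAN
At WAN: longest match for 112.76.199.103 is 112.64.0.0/12 -> local delivery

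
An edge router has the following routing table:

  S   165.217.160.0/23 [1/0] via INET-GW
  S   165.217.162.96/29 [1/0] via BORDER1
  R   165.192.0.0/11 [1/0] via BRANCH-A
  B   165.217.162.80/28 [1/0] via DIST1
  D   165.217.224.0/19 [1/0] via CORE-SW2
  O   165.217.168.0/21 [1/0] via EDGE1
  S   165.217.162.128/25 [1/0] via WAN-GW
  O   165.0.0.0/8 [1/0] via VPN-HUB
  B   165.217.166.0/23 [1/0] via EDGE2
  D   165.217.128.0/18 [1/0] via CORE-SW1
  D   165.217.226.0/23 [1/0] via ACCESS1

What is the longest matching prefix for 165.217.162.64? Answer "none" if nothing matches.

165.217.128.0/18

Entries matching 165.217.162.64:
  165.0.0.0/8 (165.0.0.0 - 165.255.255.255)
  165.192.0.0/11 (165.192.0.0 - 165.223.255.255)
  165.217.128.0/18 (165.217.128.0 - 165.217.191.255)
Most specific is 165.217.128.0/18.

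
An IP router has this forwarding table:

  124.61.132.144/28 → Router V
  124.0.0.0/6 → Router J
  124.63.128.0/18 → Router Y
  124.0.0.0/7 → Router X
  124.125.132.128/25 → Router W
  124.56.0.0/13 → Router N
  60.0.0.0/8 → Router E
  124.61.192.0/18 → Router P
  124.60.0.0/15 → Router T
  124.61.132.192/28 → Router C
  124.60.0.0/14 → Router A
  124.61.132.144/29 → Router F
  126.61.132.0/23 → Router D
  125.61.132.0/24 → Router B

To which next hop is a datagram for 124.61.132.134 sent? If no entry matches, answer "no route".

Routes whose prefix contains 124.61.132.134:
  124.0.0.0/6 (124.0.0.0 - 127.255.255.255) -> Router J
  124.0.0.0/7 (124.0.0.0 - 125.255.255.255) -> Router X
  124.56.0.0/13 (124.56.0.0 - 124.63.255.255) -> Router N
  124.60.0.0/14 (124.60.0.0 - 124.63.255.255) -> Router A
  124.60.0.0/15 (124.60.0.0 - 124.61.255.255) -> Router T
More-specific entries that do NOT match:
  124.61.132.144/29 (124.61.132.144 - 124.61.132.151) does not contain 124.61.132.134
  124.61.132.144/28 (124.61.132.144 - 124.61.132.159) does not contain 124.61.132.134
  124.61.132.192/28 (124.61.132.192 - 124.61.132.207) does not contain 124.61.132.134
  124.125.132.128/25 (124.125.132.128 - 124.125.132.255) does not contain 124.61.132.134
  125.61.132.0/24 (125.61.132.0 - 125.61.132.255) does not contain 124.61.132.134
  126.61.132.0/23 (126.61.132.0 - 126.61.133.255) does not contain 124.61.132.134
  124.63.128.0/18 (124.63.128.0 - 124.63.191.255) does not contain 124.61.132.134
  124.61.192.0/18 (124.61.192.0 - 124.61.255.255) does not contain 124.61.132.134
Longest matching prefix is /15 -> next hop Router T.

Router T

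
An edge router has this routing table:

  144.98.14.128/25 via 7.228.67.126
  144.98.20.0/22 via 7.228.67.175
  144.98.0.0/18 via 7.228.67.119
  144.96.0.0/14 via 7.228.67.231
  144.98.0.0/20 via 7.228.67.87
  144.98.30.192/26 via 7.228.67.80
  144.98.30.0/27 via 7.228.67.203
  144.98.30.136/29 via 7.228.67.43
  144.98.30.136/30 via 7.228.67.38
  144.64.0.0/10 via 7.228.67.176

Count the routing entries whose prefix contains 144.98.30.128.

3

Prefixes containing 144.98.30.128:
  144.64.0.0/10 (144.64.0.0 - 144.127.255.255)
  144.96.0.0/14 (144.96.0.0 - 144.99.255.255)
  144.98.0.0/18 (144.98.0.0 - 144.98.63.255)
Total matching entries: 3.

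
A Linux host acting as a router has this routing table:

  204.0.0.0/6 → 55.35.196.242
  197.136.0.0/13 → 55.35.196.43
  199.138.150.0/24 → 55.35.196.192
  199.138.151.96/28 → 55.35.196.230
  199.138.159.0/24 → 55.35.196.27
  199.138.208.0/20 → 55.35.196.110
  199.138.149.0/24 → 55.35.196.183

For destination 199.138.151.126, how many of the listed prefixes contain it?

No listed prefix contains 199.138.151.126.
Total matching entries: 0.

0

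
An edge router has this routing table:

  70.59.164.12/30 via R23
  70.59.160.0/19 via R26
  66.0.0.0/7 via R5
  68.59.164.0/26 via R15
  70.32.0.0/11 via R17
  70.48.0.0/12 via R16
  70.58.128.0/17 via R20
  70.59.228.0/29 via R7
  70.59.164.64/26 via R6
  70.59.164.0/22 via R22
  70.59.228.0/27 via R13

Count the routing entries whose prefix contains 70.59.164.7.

Prefixes containing 70.59.164.7:
  70.32.0.0/11 (70.32.0.0 - 70.63.255.255)
  70.48.0.0/12 (70.48.0.0 - 70.63.255.255)
  70.59.160.0/19 (70.59.160.0 - 70.59.191.255)
  70.59.164.0/22 (70.59.164.0 - 70.59.167.255)
Total matching entries: 4.

4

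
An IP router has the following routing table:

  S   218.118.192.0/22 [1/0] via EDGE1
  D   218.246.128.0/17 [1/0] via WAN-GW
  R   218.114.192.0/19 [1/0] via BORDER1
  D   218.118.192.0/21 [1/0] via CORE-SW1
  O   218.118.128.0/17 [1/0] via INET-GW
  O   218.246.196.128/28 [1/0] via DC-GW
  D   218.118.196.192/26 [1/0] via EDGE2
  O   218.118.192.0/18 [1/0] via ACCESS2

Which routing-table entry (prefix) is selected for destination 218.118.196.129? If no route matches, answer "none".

Entries matching 218.118.196.129:
  218.118.128.0/17 (218.118.128.0 - 218.118.255.255)
  218.118.192.0/18 (218.118.192.0 - 218.118.255.255)
  218.118.192.0/21 (218.118.192.0 - 218.118.199.255)
Most specific is 218.118.192.0/21.

218.118.192.0/21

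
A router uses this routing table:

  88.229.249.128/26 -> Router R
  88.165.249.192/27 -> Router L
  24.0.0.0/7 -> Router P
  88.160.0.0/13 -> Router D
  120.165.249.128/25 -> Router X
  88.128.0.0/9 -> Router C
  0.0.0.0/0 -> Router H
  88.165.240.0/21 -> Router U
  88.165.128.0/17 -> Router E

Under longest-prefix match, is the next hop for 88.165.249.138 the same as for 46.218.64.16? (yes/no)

no

88.165.249.138: longest match 88.165.128.0/17 -> Router E
46.218.64.16: longest match 0.0.0.0/0 -> Router H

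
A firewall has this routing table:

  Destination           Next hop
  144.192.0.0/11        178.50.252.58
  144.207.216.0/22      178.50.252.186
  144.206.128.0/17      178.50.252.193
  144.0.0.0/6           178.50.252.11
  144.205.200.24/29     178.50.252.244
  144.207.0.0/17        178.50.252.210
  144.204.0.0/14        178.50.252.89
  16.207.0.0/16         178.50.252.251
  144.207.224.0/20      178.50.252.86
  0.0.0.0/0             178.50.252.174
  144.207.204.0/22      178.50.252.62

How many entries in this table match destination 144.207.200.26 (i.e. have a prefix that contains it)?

4

Prefixes containing 144.207.200.26:
  0.0.0.0/0 (default, matches everything)
  144.0.0.0/6 (144.0.0.0 - 147.255.255.255)
  144.192.0.0/11 (144.192.0.0 - 144.223.255.255)
  144.204.0.0/14 (144.204.0.0 - 144.207.255.255)
Total matching entries: 4.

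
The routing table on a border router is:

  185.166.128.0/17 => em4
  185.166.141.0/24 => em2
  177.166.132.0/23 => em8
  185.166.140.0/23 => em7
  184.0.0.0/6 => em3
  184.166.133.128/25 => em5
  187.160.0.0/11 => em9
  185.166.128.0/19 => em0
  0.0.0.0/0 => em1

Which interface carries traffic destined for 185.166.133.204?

Routes whose prefix contains 185.166.133.204:
  0.0.0.0/0 (default, matches everything) -> em1
  184.0.0.0/6 (184.0.0.0 - 187.255.255.255) -> em3
  185.166.128.0/17 (185.166.128.0 - 185.166.255.255) -> em4
  185.166.128.0/19 (185.166.128.0 - 185.166.159.255) -> em0
More-specific entries that do NOT match:
  184.166.133.128/25 (184.166.133.128 - 184.166.133.255) does not contain 185.166.133.204
  185.166.141.0/24 (185.166.141.0 - 185.166.141.255) does not contain 185.166.133.204
  177.166.132.0/23 (177.166.132.0 - 177.166.133.255) does not contain 185.166.133.204
  185.166.140.0/23 (185.166.140.0 - 185.166.141.255) does not contain 185.166.133.204
Longest matching prefix is /19 -> interface em0.

em0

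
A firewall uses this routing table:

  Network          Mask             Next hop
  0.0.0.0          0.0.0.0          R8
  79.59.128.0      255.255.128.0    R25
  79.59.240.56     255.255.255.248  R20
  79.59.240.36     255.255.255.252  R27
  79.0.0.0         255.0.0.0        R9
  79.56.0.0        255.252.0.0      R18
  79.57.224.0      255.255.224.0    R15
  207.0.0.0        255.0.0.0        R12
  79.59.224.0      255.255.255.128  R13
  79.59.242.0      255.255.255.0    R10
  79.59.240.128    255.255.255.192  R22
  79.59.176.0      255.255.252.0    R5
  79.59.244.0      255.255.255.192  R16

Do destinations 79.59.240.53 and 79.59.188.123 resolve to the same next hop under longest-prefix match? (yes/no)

yes

79.59.240.53: longest match 79.59.128.0/17 -> R25
79.59.188.123: longest match 79.59.128.0/17 -> R25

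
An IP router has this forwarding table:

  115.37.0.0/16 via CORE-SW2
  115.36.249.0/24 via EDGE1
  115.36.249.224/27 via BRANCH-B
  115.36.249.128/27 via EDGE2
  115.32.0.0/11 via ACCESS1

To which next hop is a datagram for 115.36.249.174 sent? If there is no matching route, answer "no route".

Routes whose prefix contains 115.36.249.174:
  115.32.0.0/11 (115.32.0.0 - 115.63.255.255) -> ACCESS1
  115.36.249.0/24 (115.36.249.0 - 115.36.249.255) -> EDGE1
More-specific entries that do NOT match:
  115.36.249.224/27 (115.36.249.224 - 115.36.249.255) does not contain 115.36.249.174
  115.36.249.128/27 (115.36.249.128 - 115.36.249.159) does not contain 115.36.249.174
Longest matching prefix is /24 -> next hop EDGE1.

EDGE1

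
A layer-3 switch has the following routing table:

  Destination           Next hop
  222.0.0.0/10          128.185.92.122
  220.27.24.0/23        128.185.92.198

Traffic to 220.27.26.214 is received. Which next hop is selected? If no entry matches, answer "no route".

No entry's prefix contains 220.27.26.214; there is no default route.

no route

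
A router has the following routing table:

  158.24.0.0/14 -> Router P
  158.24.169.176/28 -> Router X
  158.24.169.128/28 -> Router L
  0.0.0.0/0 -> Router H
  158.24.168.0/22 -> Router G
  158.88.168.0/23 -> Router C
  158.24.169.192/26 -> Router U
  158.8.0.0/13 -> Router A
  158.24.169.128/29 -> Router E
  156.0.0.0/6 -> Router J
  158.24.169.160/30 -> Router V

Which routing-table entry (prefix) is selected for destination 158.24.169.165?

Entries matching 158.24.169.165:
  0.0.0.0/0 (default, matches everything)
  156.0.0.0/6 (156.0.0.0 - 159.255.255.255)
  158.24.0.0/14 (158.24.0.0 - 158.27.255.255)
  158.24.168.0/22 (158.24.168.0 - 158.24.171.255)
Most specific is 158.24.168.0/22.

158.24.168.0/22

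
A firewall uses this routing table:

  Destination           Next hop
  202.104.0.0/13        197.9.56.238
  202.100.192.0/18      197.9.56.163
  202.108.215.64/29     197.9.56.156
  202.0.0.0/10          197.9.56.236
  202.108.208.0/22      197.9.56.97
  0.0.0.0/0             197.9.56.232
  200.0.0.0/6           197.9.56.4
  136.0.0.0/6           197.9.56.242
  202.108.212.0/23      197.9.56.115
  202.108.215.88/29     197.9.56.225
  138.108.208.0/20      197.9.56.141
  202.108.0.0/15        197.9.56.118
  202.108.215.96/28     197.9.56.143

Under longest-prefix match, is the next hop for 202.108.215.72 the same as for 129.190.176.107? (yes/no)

no

202.108.215.72: longest match 202.108.0.0/15 -> 197.9.56.118
129.190.176.107: longest match 0.0.0.0/0 -> 197.9.56.232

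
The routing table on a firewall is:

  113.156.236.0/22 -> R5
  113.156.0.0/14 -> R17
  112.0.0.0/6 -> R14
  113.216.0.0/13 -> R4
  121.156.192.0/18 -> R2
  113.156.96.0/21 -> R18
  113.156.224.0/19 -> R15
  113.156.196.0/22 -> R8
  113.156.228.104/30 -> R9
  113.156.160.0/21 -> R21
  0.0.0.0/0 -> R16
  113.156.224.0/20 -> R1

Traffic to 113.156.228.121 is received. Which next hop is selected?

Routes whose prefix contains 113.156.228.121:
  0.0.0.0/0 (default, matches everything) -> R16
  112.0.0.0/6 (112.0.0.0 - 115.255.255.255) -> R14
  113.156.0.0/14 (113.156.0.0 - 113.159.255.255) -> R17
  113.156.224.0/19 (113.156.224.0 - 113.156.255.255) -> R15
  113.156.224.0/20 (113.156.224.0 - 113.156.239.255) -> R1
More-specific entries that do NOT match:
  113.156.228.104/30 (113.156.228.104 - 113.156.228.107) does not contain 113.156.228.121
  113.156.236.0/22 (113.156.236.0 - 113.156.239.255) does not contain 113.156.228.121
  113.156.196.0/22 (113.156.196.0 - 113.156.199.255) does not contain 113.156.228.121
  113.156.96.0/21 (113.156.96.0 - 113.156.103.255) does not contain 113.156.228.121
  113.156.160.0/21 (113.156.160.0 - 113.156.167.255) does not contain 113.156.228.121
Longest matching prefix is /20 -> next hop R1.

R1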